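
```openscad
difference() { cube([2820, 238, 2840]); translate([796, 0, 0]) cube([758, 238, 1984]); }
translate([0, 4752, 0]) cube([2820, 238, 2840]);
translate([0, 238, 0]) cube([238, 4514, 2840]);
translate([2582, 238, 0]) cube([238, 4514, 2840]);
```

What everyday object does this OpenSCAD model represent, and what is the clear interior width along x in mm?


A single room. The interior width is 2344 mm.

Four walls enclosing a rectangle with a door in the front wall — a room. Outside width 2820 minus two 238 mm walls gives 2344 mm.


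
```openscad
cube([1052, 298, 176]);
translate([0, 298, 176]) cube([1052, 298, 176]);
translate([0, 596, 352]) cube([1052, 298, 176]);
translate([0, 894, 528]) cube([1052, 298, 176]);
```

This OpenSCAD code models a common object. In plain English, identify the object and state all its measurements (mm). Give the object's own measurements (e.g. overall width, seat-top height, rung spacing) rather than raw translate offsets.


A straight staircase of 4 solid steps. Each step is 1052 mm wide (x), 298 mm deep (y, the going) and 176 mm tall (the rise). The first step rests on the floor; each subsequent step sits one going further in +y and one rise higher in +z, directly behind and above the previous step with no overlap.


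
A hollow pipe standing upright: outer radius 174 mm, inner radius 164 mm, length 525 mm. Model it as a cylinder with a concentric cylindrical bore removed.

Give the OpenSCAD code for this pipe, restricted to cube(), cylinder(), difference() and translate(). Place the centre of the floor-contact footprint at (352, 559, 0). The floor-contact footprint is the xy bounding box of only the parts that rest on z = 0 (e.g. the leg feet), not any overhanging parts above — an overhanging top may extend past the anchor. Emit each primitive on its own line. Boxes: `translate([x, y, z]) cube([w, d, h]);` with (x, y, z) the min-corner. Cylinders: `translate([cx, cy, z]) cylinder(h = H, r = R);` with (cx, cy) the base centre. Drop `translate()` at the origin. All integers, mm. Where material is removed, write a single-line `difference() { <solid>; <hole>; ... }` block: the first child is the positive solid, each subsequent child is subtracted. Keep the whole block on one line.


difference() { translate([352, 559, 0]) cylinder(h = 525, r = 174); translate([352, 559, 0]) cylinder(h = 525, r = 164); }


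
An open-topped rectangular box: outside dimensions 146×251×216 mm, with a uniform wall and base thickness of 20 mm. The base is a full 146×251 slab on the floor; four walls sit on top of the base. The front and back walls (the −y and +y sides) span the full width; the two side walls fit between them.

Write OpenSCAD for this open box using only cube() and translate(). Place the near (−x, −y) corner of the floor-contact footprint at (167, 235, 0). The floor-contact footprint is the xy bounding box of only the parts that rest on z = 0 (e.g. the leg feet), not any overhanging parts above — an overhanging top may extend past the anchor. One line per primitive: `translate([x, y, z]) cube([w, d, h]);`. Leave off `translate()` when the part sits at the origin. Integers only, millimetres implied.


translate([167, 235, 0]) cube([146, 251, 20]);
translate([167, 235, 20]) cube([146, 20, 196]);
translate([167, 466, 20]) cube([146, 20, 196]);
translate([167, 255, 20]) cube([20, 211, 196]);
translate([293, 255, 20]) cube([20, 211, 196]);


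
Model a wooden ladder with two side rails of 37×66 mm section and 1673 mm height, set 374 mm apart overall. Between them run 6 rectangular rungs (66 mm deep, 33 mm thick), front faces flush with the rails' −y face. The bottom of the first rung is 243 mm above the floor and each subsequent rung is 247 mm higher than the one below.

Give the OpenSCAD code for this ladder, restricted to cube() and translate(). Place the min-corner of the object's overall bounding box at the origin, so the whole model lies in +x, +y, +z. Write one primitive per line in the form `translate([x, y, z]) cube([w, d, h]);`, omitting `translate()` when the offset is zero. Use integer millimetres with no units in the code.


// rung span = 374 - 2*37 = 300
// rung[k] z = 243 + k*247
cube([37, 66, 1673]);
translate([337, 0, 0]) cube([37, 66, 1673]);
translate([37, 0, 243]) cube([300, 66, 33]);
translate([37, 0, 490]) cube([300, 66, 33]);
translate([37, 0, 737]) cube([300, 66, 33]);
translate([37, 0, 984]) cube([300, 66, 33]);
translate([37, 0, 1231]) cube([300, 66, 33]);
translate([37, 0, 1478]) cube([300, 66, 33]);


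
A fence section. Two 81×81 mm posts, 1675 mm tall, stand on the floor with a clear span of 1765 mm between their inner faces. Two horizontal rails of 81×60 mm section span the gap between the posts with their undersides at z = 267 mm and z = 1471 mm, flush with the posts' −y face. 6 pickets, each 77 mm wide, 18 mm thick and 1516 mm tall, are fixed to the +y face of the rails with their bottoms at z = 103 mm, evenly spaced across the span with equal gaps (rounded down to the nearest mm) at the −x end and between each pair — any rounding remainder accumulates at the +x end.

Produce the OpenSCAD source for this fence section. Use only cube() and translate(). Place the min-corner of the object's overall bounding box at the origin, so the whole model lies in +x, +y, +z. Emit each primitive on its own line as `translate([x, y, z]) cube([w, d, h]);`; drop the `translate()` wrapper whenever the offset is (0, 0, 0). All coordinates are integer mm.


cube([81, 81, 1675]);
translate([1846, 0, 0]) cube([81, 81, 1675]);
translate([81, 0, 267]) cube([1765, 81, 60]);
translate([81, 0, 1471]) cube([1765, 81, 60]);
translate([267, 81, 103]) cube([77, 18, 1516]);
translate([530, 81, 103]) cube([77, 18, 1516]);
translate([793, 81, 103]) cube([77, 18, 1516]);
translate([1056, 81, 103]) cube([77, 18, 1516]);
translate([1319, 81, 103]) cube([77, 18, 1516]);
translate([1582, 81, 103]) cube([77, 18, 1516]);


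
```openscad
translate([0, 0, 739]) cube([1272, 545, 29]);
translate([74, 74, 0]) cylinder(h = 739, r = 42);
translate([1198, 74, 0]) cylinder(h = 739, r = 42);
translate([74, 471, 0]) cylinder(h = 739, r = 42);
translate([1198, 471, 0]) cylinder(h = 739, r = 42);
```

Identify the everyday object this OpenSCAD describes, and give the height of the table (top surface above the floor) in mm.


A table. The table height is 768 mm.

A 1272×545×29 slab sits at z = 739 on four Ø84 mm round legs — a table. The top surface is at 739 + 29 = 768 mm.


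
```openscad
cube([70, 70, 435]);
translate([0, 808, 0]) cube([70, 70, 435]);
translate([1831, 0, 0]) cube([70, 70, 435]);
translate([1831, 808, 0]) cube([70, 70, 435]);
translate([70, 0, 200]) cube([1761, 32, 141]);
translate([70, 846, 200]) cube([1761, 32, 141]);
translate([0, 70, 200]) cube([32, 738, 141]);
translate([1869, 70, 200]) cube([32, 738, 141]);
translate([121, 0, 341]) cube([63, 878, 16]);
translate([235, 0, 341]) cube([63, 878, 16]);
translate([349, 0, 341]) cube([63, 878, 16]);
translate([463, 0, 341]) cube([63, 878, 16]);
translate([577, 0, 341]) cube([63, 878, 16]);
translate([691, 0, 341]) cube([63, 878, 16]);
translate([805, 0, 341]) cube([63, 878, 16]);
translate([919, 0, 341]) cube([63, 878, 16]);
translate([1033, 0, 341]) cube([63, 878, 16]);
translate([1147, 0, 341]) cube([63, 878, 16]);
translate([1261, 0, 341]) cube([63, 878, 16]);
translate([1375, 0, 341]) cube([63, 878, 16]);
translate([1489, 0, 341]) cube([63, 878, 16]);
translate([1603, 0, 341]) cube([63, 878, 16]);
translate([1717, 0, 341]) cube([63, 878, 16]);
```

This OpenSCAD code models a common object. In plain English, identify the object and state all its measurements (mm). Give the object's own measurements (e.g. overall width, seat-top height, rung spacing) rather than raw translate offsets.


A bed frame 1901 mm long (x) by 878 mm wide (y). Four 70×70 mm corner posts, 435 mm tall, at the corners of the footprint. Four rails of 32 mm thickness and 141 mm height run between adjacent posts with their undersides at z = 200 mm, their outer faces flush with the outside of the frame (the two x-running rails run between the posts' inner faces; the two y-running rails run between the posts' inner faces). 15 slats, each 63 mm wide (x) and 16 mm thick, lie across the top of the two x-running rails, running the full 878 mm width of the frame in y; along x they sit between the end posts with a 51 mm gap after the −x posts and between neighbouring slats and before the +x posts.


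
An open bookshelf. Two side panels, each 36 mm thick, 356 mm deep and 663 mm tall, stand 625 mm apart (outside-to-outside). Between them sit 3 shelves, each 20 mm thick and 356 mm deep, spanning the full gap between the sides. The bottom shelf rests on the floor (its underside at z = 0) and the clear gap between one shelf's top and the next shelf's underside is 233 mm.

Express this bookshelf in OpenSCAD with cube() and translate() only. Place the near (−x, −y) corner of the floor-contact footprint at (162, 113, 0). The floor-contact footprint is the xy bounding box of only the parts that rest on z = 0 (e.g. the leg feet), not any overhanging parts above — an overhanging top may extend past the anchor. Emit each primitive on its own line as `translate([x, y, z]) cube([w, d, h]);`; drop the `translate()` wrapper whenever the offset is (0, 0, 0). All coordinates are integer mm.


translate([162, 113, 0]) cube([36, 356, 663]);
translate([751, 113, 0]) cube([36, 356, 663]);
translate([198, 113, 0]) cube([553, 356, 20]);
translate([198, 113, 253]) cube([553, 356, 20]);
translate([198, 113, 506]) cube([553, 356, 20]);


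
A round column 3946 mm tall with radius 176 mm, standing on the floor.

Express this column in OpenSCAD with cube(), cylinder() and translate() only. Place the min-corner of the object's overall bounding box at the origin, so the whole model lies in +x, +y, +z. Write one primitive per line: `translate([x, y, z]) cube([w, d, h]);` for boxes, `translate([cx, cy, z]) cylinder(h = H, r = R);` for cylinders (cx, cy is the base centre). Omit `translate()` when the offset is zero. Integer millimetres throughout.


translate([176, 176, 0]) cylinder(h = 3946, r = 176);


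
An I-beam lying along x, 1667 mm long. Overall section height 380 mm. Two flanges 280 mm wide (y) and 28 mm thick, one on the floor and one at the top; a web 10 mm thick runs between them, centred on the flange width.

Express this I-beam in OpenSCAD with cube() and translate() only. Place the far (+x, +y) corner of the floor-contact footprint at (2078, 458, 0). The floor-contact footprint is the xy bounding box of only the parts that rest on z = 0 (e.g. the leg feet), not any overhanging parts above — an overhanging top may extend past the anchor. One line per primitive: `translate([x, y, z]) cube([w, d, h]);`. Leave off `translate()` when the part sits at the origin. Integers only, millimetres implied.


translate([411, 178, 0]) cube([1667, 280, 28]);
translate([411, 313, 28]) cube([1667, 10, 324]);
translate([411, 178, 352]) cube([1667, 280, 28]);


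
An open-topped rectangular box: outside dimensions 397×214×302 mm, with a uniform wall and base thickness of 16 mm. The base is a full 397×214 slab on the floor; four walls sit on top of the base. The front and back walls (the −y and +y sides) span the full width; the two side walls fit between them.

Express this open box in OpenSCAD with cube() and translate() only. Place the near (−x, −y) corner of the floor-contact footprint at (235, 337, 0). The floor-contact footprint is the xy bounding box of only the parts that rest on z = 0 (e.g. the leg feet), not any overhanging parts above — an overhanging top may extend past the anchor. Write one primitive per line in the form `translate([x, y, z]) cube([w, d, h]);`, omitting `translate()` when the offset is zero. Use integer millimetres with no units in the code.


translate([235, 337, 0]) cube([397, 214, 16]);
translate([235, 337, 16]) cube([397, 16, 286]);
translate([235, 535, 16]) cube([397, 16, 286]);
translate([235, 353, 16]) cube([16, 182, 286]);
translate([616, 353, 16]) cube([16, 182, 286]);


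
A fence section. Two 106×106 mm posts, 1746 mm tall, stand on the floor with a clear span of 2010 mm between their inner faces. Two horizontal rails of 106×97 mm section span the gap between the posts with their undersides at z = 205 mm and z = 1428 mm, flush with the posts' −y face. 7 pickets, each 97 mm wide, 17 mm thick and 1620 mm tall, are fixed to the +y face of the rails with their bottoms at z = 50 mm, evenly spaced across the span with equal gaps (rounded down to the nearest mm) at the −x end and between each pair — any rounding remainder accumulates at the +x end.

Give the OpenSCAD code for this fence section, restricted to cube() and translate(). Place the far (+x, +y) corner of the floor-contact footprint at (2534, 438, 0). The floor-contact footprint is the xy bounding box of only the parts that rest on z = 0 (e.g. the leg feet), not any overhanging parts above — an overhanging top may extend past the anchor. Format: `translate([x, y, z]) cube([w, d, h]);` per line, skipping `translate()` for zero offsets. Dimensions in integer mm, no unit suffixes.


translate([312, 332, 0]) cube([106, 106, 1746]);
translate([2428, 332, 0]) cube([106, 106, 1746]);
translate([418, 332, 205]) cube([2010, 106, 97]);
translate([418, 332, 1428]) cube([2010, 106, 97]);
translate([584, 438, 50]) cube([97, 17, 1620]);
translate([847, 438, 50]) cube([97, 17, 1620]);
translate([1110, 438, 50]) cube([97, 17, 1620]);
translate([1373, 438, 50]) cube([97, 17, 1620]);
translate([1636, 438, 50]) cube([97, 17, 1620]);
translate([1899, 438, 50]) cube([97, 17, 1620]);
translate([2162, 438, 50]) cube([97, 17, 1620]);


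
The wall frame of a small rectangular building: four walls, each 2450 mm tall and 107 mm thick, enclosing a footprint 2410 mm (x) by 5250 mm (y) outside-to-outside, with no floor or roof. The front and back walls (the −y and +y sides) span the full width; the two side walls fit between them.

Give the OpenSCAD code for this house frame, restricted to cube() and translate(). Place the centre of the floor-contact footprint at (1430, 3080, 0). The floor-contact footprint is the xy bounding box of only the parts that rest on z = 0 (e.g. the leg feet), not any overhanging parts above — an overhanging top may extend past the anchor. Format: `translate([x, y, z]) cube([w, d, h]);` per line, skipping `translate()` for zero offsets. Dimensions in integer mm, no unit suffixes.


translate([225, 455, 0]) cube([2410, 107, 2450]);
translate([225, 5598, 0]) cube([2410, 107, 2450]);
translate([225, 562, 0]) cube([107, 5036, 2450]);
translate([2528, 562, 0]) cube([107, 5036, 2450]);


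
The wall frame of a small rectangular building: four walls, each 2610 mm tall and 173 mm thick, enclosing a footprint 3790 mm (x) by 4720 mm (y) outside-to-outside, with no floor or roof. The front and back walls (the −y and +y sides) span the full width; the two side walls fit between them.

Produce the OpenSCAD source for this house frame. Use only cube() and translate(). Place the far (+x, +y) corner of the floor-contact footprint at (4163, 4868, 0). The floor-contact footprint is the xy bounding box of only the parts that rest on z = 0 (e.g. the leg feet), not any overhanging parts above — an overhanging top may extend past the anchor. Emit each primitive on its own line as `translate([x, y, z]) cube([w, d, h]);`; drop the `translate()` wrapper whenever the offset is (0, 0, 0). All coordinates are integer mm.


translate([373, 148, 0]) cube([3790, 173, 2610]);
translate([373, 4695, 0]) cube([3790, 173, 2610]);
translate([373, 321, 0]) cube([173, 4374, 2610]);
translate([3990, 321, 0]) cube([173, 4374, 2610]);


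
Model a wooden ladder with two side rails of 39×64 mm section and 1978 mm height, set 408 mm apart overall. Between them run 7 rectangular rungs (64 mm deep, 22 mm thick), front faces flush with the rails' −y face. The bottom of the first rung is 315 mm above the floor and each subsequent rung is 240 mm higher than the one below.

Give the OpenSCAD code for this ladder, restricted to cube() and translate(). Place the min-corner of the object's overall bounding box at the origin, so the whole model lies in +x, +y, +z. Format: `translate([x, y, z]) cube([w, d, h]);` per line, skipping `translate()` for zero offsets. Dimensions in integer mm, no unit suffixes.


cube([39, 64, 1978]);
translate([369, 0, 0]) cube([39, 64, 1978]);
translate([39, 0, 315]) cube([330, 64, 22]);
translate([39, 0, 555]) cube([330, 64, 22]);
translate([39, 0, 795]) cube([330, 64, 22]);
translate([39, 0, 1035]) cube([330, 64, 22]);
translate([39, 0, 1275]) cube([330, 64, 22]);
translate([39, 0, 1515]) cube([330, 64, 22]);
translate([39, 0, 1755]) cube([330, 64, 22]);


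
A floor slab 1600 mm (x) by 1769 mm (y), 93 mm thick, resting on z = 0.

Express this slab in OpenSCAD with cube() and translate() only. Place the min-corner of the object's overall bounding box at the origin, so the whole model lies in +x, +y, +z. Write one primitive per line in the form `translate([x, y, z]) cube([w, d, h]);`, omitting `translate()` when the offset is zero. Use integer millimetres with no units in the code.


cube([1600, 1769, 93]);


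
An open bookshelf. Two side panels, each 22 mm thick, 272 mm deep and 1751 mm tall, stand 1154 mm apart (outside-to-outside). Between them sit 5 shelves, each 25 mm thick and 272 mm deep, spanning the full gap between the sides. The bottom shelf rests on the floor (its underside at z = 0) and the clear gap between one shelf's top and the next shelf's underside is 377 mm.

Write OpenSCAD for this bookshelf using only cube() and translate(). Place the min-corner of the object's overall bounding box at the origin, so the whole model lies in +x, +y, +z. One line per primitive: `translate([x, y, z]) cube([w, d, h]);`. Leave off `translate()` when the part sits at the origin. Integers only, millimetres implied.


cube([22, 272, 1751]);
translate([1132, 0, 0]) cube([22, 272, 1751]);
translate([22, 0, 0]) cube([1110, 272, 25]);
translate([22, 0, 402]) cube([1110, 272, 25]);
translate([22, 0, 804]) cube([1110, 272, 25]);
translate([22, 0, 1206]) cube([1110, 272, 25]);
translate([22, 0, 1608]) cube([1110, 272, 25]);


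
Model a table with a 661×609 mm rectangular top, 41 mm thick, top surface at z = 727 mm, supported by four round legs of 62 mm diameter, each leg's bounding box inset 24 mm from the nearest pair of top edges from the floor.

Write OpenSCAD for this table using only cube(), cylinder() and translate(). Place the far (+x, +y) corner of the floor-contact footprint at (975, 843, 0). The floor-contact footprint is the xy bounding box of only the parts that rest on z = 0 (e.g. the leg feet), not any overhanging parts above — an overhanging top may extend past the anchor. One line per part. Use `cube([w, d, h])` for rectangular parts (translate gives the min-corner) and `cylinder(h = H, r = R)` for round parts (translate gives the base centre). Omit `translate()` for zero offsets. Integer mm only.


translate([338, 258, 686]) cube([661, 609, 41]);
translate([393, 313, 0]) cylinder(h = 686, r = 31);
translate([944, 313, 0]) cylinder(h = 686, r = 31);
translate([393, 812, 0]) cylinder(h = 686, r = 31);
translate([944, 812, 0]) cylinder(h = 686, r = 31);


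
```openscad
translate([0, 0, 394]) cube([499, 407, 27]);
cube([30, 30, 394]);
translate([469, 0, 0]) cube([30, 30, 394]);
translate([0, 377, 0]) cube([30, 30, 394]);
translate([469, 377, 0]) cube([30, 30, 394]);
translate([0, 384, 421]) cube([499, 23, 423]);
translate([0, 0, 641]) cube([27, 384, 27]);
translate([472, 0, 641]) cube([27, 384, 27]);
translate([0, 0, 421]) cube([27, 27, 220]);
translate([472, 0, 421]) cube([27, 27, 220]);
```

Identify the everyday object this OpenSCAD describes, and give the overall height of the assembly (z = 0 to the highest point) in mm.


A chair. The overall height is 844 mm.

A slab on four corner posts with a tall panel at the back — a chair. The seat slab sits at z = 394 with thickness 27, and the 423 mm backrest starts at the seat top, so the overall height is 394 + 27 + 423 = 844 mm.


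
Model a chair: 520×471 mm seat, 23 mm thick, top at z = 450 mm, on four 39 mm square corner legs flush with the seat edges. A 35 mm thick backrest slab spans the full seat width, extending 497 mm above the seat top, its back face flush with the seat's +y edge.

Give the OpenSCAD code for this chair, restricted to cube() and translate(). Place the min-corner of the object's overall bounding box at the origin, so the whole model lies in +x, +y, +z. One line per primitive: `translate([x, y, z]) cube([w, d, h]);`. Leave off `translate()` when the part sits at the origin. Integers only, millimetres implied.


translate([0, 0, 427]) cube([520, 471, 23]);
cube([39, 39, 427]);
translate([481, 0, 0]) cube([39, 39, 427]);
translate([0, 432, 0]) cube([39, 39, 427]);
translate([481, 432, 0]) cube([39, 39, 427]);
translate([0, 436, 450]) cube([520, 35, 497]);


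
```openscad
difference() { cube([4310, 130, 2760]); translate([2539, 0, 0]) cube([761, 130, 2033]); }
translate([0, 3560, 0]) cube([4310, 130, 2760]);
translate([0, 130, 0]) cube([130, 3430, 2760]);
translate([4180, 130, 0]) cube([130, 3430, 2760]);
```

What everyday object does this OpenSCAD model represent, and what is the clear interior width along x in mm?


A single room. The interior width is 4050 mm.

Four walls enclosing a rectangle with a door in the front wall — a room. Outside width 4310 minus two 130 mm walls gives 4050 mm.


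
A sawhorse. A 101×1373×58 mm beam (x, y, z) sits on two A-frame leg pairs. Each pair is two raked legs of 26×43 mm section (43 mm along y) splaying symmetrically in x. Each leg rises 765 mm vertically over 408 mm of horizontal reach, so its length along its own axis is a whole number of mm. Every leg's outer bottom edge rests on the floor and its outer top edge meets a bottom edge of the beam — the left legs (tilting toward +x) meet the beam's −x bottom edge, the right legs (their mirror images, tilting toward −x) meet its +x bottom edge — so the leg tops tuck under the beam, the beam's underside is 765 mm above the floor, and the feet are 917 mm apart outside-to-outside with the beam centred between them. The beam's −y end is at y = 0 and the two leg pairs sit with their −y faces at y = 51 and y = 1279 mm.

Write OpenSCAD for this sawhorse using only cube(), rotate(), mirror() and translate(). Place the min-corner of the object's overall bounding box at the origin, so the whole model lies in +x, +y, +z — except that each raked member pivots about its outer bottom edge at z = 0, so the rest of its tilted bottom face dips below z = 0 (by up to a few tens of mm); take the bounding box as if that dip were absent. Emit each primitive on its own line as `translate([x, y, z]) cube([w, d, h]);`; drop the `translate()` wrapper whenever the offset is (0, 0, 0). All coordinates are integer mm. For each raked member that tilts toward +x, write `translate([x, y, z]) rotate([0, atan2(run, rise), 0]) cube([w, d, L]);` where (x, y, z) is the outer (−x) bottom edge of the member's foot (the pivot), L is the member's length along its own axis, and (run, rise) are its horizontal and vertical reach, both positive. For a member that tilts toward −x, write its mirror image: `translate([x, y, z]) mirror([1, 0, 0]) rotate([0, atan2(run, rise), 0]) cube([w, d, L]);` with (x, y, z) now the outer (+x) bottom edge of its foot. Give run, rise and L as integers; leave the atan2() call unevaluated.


translate([408, 0, 765]) cube([101, 1373, 58]);
translate([0, 51, 0]) rotate([0, atan2(408, 765), 0]) cube([26, 43, 867]);
translate([917, 51, 0]) mirror([1, 0, 0]) rotate([0, atan2(408, 765), 0]) cube([26, 43, 867]);
translate([0, 1279, 0]) rotate([0, atan2(408, 765), 0]) cube([26, 43, 867]);
translate([917, 1279, 0]) mirror([1, 0, 0]) rotate([0, atan2(408, 765), 0]) cube([26, 43, 867]);


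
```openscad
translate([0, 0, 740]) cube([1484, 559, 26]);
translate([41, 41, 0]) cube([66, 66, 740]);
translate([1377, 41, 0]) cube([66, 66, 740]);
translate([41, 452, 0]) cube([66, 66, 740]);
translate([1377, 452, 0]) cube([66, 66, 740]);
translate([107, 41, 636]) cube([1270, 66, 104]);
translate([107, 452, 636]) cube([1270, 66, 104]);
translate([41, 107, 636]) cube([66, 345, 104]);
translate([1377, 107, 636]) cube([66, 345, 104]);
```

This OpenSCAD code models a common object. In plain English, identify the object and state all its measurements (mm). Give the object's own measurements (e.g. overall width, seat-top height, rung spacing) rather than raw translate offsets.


A table: top 1484 mm (x) × 559 mm (y), 26 mm thick, upper face at z = 766 mm, on four 66×66 mm square legs, each inset 41 mm from the nearest pair of top edges from z = 0 to the bottom of the top. Four apron rails, 66 mm thick and 104 mm tall, run between adjacent legs with their top edges flush with the underside of the top and their outer faces flush with the legs' outer faces.


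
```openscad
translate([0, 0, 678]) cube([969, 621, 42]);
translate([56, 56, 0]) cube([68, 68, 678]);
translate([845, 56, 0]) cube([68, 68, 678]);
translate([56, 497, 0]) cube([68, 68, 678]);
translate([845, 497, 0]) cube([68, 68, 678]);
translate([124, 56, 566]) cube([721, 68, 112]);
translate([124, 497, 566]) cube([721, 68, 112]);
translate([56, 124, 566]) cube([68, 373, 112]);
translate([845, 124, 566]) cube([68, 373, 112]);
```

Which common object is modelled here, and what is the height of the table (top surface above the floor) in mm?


A table. The table height is 720 mm.

A 969×621×42 slab sits at z = 678 on four 68 mm square posts — a table. The top surface is at 678 + 42 = 720 mm.


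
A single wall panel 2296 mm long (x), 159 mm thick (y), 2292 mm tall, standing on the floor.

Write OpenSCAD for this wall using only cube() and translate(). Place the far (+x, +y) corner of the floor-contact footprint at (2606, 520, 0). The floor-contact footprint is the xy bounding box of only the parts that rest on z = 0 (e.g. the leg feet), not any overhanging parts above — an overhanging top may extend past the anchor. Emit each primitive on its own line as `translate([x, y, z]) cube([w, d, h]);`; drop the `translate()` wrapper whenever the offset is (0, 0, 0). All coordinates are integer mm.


translate([310, 361, 0]) cube([2296, 159, 2292]);


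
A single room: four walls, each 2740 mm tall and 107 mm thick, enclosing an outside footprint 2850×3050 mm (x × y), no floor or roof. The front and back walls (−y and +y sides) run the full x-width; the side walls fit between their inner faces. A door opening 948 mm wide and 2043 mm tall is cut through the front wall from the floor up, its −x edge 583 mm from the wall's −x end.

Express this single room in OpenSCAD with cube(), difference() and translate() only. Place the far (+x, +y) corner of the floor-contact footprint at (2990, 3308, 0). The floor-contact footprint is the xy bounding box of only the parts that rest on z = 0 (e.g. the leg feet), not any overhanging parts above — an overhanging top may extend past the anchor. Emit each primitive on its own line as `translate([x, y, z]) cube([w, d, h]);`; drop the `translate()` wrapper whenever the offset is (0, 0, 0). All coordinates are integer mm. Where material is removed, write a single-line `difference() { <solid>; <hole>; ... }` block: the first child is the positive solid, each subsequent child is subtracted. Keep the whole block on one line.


difference() { translate([140, 258, 0]) cube([2850, 107, 2740]); translate([723, 258, 0]) cube([948, 107, 2043]); }
translate([140, 3201, 0]) cube([2850, 107, 2740]);
translate([140, 365, 0]) cube([107, 2836, 2740]);
translate([2883, 365, 0]) cube([107, 2836, 2740]);


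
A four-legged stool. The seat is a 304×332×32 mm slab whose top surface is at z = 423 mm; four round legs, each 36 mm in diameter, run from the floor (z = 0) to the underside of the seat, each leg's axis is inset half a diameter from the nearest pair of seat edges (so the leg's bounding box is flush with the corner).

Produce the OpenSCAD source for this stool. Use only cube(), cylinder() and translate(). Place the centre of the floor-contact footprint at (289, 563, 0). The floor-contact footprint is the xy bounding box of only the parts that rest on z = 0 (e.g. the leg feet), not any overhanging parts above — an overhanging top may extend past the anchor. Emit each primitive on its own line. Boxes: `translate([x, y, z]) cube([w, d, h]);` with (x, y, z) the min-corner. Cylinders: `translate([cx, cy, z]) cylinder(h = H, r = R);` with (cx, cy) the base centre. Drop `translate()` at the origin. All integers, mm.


translate([137, 397, 391]) cube([304, 332, 32]);
translate([155, 415, 0]) cylinder(h = 391, r = 18);
translate([423, 415, 0]) cylinder(h = 391, r = 18);
translate([155, 711, 0]) cylinder(h = 391, r = 18);
translate([423, 711, 0]) cylinder(h = 391, r = 18);


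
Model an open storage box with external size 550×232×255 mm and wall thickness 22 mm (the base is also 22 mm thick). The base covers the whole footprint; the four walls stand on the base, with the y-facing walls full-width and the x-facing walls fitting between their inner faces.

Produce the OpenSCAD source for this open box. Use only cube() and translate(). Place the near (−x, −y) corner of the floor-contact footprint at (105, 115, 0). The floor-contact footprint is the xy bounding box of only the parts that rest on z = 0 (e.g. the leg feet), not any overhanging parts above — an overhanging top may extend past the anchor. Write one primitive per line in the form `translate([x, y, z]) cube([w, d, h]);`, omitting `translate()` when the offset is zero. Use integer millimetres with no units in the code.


translate([105, 115, 0]) cube([550, 232, 22]);
translate([105, 115, 22]) cube([550, 22, 233]);
translate([105, 325, 22]) cube([550, 22, 233]);
translate([105, 137, 22]) cube([22, 188, 233]);
translate([633, 137, 22]) cube([22, 188, 233]);


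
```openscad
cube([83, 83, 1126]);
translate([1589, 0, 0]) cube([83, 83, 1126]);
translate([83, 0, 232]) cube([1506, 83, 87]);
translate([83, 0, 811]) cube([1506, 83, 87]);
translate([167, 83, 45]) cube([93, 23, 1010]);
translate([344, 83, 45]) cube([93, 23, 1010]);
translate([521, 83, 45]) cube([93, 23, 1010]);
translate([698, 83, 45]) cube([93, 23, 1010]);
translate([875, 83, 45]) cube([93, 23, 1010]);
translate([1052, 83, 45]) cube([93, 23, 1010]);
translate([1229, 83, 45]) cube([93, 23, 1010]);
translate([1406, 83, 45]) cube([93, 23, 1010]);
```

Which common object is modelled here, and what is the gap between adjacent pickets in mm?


A fence section. The picket gap is 84 mm.

Two posts, two rails, 8 pickets — a fence section. Span 1506 mm holds 8 pickets of 93 mm with 9 equal gaps: ⌊(1506 − 8·93) / 9⌋ = 84 mm.


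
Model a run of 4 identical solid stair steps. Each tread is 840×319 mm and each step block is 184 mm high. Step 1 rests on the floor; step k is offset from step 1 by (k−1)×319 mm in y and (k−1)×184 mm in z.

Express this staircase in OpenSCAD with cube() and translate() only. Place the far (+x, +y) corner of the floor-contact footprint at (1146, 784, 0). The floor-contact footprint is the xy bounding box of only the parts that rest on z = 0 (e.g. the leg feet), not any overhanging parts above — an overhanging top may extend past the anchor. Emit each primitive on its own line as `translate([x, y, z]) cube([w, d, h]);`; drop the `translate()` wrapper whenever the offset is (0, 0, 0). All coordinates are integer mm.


translate([306, 465, 0]) cube([840, 319, 184]);
translate([306, 784, 184]) cube([840, 319, 184]);
translate([306, 1103, 368]) cube([840, 319, 184]);
translate([306, 1422, 552]) cube([840, 319, 184]);


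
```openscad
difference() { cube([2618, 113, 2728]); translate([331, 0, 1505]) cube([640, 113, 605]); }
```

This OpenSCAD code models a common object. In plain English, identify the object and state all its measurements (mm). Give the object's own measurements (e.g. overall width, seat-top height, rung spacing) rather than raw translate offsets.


A wall 2618 mm long (x), 113 mm thick (y), 2728 mm tall, with a rectangular window opening cut through it. The opening is 640 mm wide and 605 mm tall; its sill is at z = 1505 mm and its near (−x) edge is 331 mm from the wall's −x end. The opening passes through the full wall thickness.


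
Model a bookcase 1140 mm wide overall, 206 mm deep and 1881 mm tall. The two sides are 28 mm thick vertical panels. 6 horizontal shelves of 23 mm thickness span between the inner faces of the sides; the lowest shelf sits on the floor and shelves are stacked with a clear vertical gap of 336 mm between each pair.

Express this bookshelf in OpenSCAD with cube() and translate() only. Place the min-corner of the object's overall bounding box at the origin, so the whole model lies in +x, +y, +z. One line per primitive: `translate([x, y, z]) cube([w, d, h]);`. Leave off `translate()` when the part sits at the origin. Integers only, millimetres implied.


cube([28, 206, 1881]);
translate([1112, 0, 0]) cube([28, 206, 1881]);
translate([28, 0, 0]) cube([1084, 206, 23]);
translate([28, 0, 359]) cube([1084, 206, 23]);
translate([28, 0, 718]) cube([1084, 206, 23]);
translate([28, 0, 1077]) cube([1084, 206, 23]);
translate([28, 0, 1436]) cube([1084, 206, 23]);
translate([28, 0, 1795]) cube([1084, 206, 23]);


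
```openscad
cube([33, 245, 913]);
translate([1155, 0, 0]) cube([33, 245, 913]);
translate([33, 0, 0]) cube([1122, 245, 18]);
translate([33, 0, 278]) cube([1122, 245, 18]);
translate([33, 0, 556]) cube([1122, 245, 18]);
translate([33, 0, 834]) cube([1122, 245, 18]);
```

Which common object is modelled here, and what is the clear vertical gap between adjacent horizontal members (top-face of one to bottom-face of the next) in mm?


A bookshelf. The clear shelf gap is 260 mm.

Two tall side panels with 4 horizontal boards between them — a bookshelf. The first two shelf undersides are at z = 0 and z = 278; with shelf thickness 18, the clear gap is 278 − 0 − 18 = 260 mm.


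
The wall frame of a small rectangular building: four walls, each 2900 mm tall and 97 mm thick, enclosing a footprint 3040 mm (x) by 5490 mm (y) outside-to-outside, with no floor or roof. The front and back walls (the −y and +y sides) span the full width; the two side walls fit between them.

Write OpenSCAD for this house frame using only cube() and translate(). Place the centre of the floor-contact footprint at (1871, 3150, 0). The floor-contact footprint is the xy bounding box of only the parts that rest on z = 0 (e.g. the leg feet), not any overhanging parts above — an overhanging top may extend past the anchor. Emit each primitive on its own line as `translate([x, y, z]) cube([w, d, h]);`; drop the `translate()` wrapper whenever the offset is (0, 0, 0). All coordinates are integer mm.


translate([351, 405, 0]) cube([3040, 97, 2900]);
translate([351, 5798, 0]) cube([3040, 97, 2900]);
translate([351, 502, 0]) cube([97, 5296, 2900]);
translate([3294, 502, 0]) cube([97, 5296, 2900]);


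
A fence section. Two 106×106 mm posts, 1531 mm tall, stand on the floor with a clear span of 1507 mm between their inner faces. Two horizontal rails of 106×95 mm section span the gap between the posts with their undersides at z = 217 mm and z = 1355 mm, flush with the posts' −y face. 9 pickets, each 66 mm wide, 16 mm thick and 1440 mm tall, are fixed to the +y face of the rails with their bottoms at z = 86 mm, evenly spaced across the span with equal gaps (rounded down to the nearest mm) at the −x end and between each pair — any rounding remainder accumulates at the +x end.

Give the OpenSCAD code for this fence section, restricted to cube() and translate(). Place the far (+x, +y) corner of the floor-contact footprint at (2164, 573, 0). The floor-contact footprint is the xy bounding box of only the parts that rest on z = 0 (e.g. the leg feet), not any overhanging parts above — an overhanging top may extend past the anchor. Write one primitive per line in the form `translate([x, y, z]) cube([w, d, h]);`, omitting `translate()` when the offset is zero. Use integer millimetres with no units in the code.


translate([445, 467, 0]) cube([106, 106, 1531]);
translate([2058, 467, 0]) cube([106, 106, 1531]);
translate([551, 467, 217]) cube([1507, 106, 95]);
translate([551, 467, 1355]) cube([1507, 106, 95]);
translate([642, 573, 86]) cube([66, 16, 1440]);
translate([799, 573, 86]) cube([66, 16, 1440]);
translate([956, 573, 86]) cube([66, 16, 1440]);
translate([1113, 573, 86]) cube([66, 16, 1440]);
translate([1270, 573, 86]) cube([66, 16, 1440]);
translate([1427, 573, 86]) cube([66, 16, 1440]);
translate([1584, 573, 86]) cube([66, 16, 1440]);
translate([1741, 573, 86]) cube([66, 16, 1440]);
translate([1898, 573, 86]) cube([66, 16, 1440]);


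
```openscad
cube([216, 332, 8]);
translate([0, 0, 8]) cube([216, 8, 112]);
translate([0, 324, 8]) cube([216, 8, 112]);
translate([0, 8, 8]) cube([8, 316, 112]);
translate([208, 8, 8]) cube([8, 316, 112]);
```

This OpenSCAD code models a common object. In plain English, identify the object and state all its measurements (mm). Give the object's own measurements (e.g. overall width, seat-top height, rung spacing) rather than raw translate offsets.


An open-topped rectangular box: outside dimensions 216×332×120 mm, with a uniform wall and base thickness of 8 mm. The base is a full 216×332 slab on the floor; four walls sit on top of the base. The front and back walls (the −y and +y sides) span the full width; the two side walls fit between them.


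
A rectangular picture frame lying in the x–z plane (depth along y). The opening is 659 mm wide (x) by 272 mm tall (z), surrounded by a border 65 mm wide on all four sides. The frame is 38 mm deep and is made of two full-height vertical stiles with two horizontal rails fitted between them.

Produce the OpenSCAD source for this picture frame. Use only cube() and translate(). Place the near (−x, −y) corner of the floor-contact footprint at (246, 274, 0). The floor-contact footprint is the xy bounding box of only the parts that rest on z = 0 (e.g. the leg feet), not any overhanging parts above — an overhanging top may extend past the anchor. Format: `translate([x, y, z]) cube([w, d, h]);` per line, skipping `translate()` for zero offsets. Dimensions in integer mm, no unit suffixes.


translate([246, 274, 0]) cube([65, 38, 402]);
translate([970, 274, 0]) cube([65, 38, 402]);
translate([311, 274, 0]) cube([659, 38, 65]);
translate([311, 274, 337]) cube([659, 38, 65]);


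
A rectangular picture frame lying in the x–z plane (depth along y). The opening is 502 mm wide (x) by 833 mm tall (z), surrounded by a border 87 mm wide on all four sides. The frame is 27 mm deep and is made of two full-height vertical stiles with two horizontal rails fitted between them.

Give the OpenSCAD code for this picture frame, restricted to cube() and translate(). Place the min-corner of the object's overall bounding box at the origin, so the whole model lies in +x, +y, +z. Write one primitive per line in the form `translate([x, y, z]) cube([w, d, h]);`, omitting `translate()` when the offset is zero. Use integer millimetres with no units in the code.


cube([87, 27, 1007]);
translate([589, 0, 0]) cube([87, 27, 1007]);
translate([87, 0, 0]) cube([502, 27, 87]);
translate([87, 0, 920]) cube([502, 27, 87]);


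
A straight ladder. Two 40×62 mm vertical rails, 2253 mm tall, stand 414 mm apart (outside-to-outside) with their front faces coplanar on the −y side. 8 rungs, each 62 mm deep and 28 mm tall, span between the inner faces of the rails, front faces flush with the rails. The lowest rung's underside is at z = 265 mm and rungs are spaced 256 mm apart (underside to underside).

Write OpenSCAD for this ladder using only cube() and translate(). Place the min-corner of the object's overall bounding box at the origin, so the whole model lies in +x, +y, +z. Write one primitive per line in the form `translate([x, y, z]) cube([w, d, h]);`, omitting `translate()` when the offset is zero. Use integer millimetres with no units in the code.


cube([40, 62, 2253]);
translate([374, 0, 0]) cube([40, 62, 2253]);
translate([40, 0, 265]) cube([334, 62, 28]);
translate([40, 0, 521]) cube([334, 62, 28]);
translate([40, 0, 777]) cube([334, 62, 28]);
translate([40, 0, 1033]) cube([334, 62, 28]);
translate([40, 0, 1289]) cube([334, 62, 28]);
translate([40, 0, 1545]) cube([334, 62, 28]);
translate([40, 0, 1801]) cube([334, 62, 28]);
translate([40, 0, 2057]) cube([334, 62, 28]);
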